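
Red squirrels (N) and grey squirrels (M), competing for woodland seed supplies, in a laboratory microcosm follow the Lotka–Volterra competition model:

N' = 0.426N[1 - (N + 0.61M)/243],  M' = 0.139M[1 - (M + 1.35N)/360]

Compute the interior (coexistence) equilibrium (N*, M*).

N* ≈ 133, M* ≈ 181

Setting both brackets to zero gives the nullclines N + 0.61M = 243 and 1.35N + M = 360.
Substituting M = 360 - 1.35N into the first: N(1 - 0.61·1.35) = 243 - 0.61·360.
So N* = 23.4/0.176 = 133, and then M* = 360 - 1.35·133 = 181.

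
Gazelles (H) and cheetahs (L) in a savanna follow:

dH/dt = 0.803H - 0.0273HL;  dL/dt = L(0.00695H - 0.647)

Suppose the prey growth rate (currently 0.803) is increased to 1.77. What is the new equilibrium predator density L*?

L* ≈ 64.8

At the interior fixed point, setting dH/dt = 0 with H > 0 fixes L* = (prey growth rate)/(HL coefficient) — independent of the other coefficients.
With the change, L* = 1.77/0.0273 = 64.8; it rises from 29.4.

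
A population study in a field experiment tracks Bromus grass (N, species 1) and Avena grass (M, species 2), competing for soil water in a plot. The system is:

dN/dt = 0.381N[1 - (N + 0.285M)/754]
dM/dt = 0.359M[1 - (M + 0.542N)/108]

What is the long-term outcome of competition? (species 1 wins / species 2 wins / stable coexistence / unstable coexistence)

Compare the nullcline intercepts: K1/α12 = 754/0.285 = 2650 > K2 = 108; K2/α21 = 108/0.542 = 199 < K1 = 754.
Since the inequalities point opposite ways, species 1 can invade but species 2 cannot.

species 1 excludes species 2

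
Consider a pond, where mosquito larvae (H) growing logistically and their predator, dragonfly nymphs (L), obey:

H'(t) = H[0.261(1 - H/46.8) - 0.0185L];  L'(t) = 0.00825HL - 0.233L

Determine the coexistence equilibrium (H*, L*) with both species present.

From dL/dt = 0 with L > 0: 0.00825H* = 0.233, so H* = 28.2.
Substitute into dH/dt = 0: 0.261(1 - 28.2/46.8) = 0.0185L*.
The bracket is 0.397, giving L* = 0.103/0.0185 = 5.59.

H* ≈ 28.2, L* ≈ 5.59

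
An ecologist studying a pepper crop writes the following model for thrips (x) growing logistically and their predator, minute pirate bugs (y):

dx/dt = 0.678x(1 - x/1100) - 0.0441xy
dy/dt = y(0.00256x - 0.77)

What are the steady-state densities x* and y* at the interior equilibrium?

x* ≈ 301, y* ≈ 11.2

From dy/dt = 0 with y > 0: 0.00256x* = 0.77, so x* = 301.
Substitute into dx/dt = 0: 0.678(1 - 301/1100) = 0.0441y*.
The bracket is 0.727, giving y* = 0.493/0.0441 = 11.2.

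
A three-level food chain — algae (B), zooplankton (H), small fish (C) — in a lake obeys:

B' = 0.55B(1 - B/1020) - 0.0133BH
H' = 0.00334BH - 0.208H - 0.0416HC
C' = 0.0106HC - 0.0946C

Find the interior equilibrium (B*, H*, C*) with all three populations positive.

B* ≈ 800, H* ≈ 8.92, C* ≈ 59.2

From dC/dt = 0: 0.0106H* = 0.0946, so H* = 8.92.
From dB/dt = 0: 0.55(1 - B*/1020) = 0.0133·8.92, giving B* = 1020·(1 - 0.216) = 800.
From dH/dt = 0: 0.00334·800 - 0.208 = 0.0416C*, so C* = 2.46/0.0416 = 59.2.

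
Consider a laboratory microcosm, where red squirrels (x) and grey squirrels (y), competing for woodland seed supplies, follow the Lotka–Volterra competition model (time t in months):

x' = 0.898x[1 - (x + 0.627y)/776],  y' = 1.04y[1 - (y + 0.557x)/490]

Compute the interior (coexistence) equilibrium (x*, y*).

Setting both brackets to zero gives the nullclines x + 0.627y = 776 and 0.557x + y = 490.
Substituting y = 490 - 0.557x into the first: x(1 - 0.627·0.557) = 776 - 0.627·490.
So x* = 469/0.651 = 720, and then y* = 490 - 0.557·720 = 88.8.

x* ≈ 720, y* ≈ 88.8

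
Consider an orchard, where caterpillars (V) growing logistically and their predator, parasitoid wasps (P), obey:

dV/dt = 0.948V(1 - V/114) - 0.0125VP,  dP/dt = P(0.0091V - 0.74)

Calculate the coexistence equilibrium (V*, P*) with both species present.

V* ≈ 81.3, P* ≈ 21.7

From dP/dt = 0 with P > 0: 0.0091V* = 0.74, so V* = 81.3.
Substitute into dV/dt = 0: 0.948(1 - 81.3/114) = 0.0125P*.
The bracket is 0.287, giving P* = 0.272/0.0125 = 21.7.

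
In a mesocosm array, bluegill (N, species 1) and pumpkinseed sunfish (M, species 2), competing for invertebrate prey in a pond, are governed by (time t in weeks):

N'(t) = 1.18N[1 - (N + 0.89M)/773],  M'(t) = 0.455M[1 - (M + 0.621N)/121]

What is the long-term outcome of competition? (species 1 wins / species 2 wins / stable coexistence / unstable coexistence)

species 1 excludes species 2

Compare the nullcline intercepts: K1/α12 = 773/0.89 = 869 > K2 = 121; K2/α21 = 121/0.621 = 195 < K1 = 773.
Since the inequalities point opposite ways, species 1 can invade but species 2 cannot.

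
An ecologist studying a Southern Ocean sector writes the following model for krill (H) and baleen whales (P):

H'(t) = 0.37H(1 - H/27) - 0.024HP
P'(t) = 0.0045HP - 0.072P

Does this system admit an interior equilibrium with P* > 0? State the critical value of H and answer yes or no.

Threshold H = 16; K > 16, so yes, the predator persists.

The predator equation gives dP/dt > 0 only when H > 0.072/0.0045 = 16.
Without the predator, H → K = 27. Since 27 > 16, the predator can invade and persist.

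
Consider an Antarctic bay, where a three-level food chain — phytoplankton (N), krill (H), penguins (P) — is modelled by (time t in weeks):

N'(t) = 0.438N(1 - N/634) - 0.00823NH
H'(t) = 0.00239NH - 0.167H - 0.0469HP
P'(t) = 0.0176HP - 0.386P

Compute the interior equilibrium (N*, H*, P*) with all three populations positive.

N* ≈ 373, H* ≈ 21.9, P* ≈ 15.4

From dP/dt = 0: 0.0176H* = 0.386, so H* = 21.9.
From dN/dt = 0: 0.438(1 - N*/634) = 0.00823·21.9, giving N* = 634·(1 - 0.412) = 373.
From dH/dt = 0: 0.00239·373 - 0.167 = 0.0469P*, so P* = 0.724/0.0469 = 15.4.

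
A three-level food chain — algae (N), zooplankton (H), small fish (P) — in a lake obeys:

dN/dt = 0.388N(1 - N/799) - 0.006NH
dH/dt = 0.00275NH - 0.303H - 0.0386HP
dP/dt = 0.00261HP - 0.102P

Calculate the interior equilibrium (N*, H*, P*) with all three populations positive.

From dP/dt = 0: 0.00261H* = 0.102, so H* = 39.1.
From dN/dt = 0: 0.388(1 - N*/799) = 0.006·39.1, giving N* = 799·(1 - 0.604) = 316.
From dH/dt = 0: 0.00275·316 - 0.303 = 0.0386P*, so P* = 0.566/0.0386 = 14.7.

N* ≈ 316, H* ≈ 39.1, P* ≈ 14.7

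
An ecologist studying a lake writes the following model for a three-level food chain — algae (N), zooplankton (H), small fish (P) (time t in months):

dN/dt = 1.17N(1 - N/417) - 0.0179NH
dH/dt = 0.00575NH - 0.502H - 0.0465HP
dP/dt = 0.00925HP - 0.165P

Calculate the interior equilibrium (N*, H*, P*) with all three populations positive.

N* ≈ 303, H* ≈ 17.8, P* ≈ 26.7

From dP/dt = 0: 0.00925H* = 0.165, so H* = 17.8.
From dN/dt = 0: 1.17(1 - N*/417) = 0.0179·17.8, giving N* = 417·(1 - 0.273) = 303.
From dH/dt = 0: 0.00575·303 - 0.502 = 0.0465P*, so P* = 1.24/0.0465 = 26.7.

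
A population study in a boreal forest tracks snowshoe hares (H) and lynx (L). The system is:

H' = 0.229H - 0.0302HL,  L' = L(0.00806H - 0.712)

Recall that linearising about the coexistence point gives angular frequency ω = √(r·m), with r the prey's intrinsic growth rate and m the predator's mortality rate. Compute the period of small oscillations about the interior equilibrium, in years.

T ≈ 15.6 years

Here r = 0.229 and m = 0.712, so r·m = 0.163.
ω = √0.163 = 0.404 per year, hence T = 2π/ω ≈ 15.6 years.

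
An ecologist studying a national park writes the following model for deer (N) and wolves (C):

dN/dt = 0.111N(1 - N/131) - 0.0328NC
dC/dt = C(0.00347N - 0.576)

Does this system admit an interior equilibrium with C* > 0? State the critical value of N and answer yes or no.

Threshold N = 166; K < 166, so no, the predator goes extinct.

The predator equation gives dC/dt > 0 only when N > 0.576/0.00347 = 166.
Without the predator, N → K = 131. Since 131 < 166, the predator cannot invade.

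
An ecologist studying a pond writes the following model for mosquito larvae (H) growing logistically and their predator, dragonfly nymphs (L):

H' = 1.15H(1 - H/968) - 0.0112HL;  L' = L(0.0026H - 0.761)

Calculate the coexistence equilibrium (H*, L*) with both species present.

From dL/dt = 0 with L > 0: 0.0026H* = 0.761, so H* = 293.
Substitute into dH/dt = 0: 1.15(1 - 293/968) = 0.0112L*.
The bracket is 0.698, giving L* = 0.802/0.0112 = 71.6.

H* ≈ 293, L* ≈ 71.6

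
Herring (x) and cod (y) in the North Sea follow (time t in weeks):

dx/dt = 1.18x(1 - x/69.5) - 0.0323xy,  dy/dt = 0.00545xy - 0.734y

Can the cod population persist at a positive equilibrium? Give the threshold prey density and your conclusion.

Threshold x = 135; K < 135, so no, the predator goes extinct.

The predator equation gives dy/dt > 0 only when x > 0.734/0.00545 = 135.
Without the predator, x → K = 69.5. Since 69.5 < 135, the predator cannot invade.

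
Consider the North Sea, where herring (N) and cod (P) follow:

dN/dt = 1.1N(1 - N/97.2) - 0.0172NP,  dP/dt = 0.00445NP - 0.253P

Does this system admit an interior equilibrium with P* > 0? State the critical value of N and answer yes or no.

Threshold N = 56.9; K > 56.9, so yes, the predator persists.

The predator equation gives dP/dt > 0 only when N > 0.253/0.00445 = 56.9.
Without the predator, N → K = 97.2. Since 97.2 > 56.9, the predator can invade and persist.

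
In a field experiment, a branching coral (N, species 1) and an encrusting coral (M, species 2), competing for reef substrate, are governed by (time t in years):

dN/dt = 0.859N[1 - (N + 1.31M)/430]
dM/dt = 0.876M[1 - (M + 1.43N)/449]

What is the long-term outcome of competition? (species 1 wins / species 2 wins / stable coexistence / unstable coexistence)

unstable coexistence (outcome depends on initial conditions)

Compare the nullcline intercepts: K1/α12 = 430/1.31 = 328 < K2 = 449; K2/α21 = 449/1.43 = 314 < K1 = 430.
Since both are reversed, neither can invade when rare; the interior point is a saddle.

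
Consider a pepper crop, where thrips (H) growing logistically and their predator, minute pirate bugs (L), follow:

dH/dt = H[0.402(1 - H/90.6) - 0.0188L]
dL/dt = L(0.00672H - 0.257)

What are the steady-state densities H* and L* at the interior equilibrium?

From dL/dt = 0 with L > 0: 0.00672H* = 0.257, so H* = 38.2.
Substitute into dH/dt = 0: 0.402(1 - 38.2/90.6) = 0.0188L*.
The bracket is 0.578, giving L* = 0.232/0.0188 = 12.4.

H* ≈ 38.2, L* ≈ 12.4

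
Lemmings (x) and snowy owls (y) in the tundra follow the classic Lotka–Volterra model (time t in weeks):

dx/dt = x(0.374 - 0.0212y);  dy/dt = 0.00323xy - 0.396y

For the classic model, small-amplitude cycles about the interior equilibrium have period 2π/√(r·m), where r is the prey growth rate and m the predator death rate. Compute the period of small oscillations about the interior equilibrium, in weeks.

T ≈ 16.3 weeks

Here r = 0.374 and m = 0.396, so r·m = 0.148.
ω = √0.148 = 0.385 per week, hence T = 2π/ω ≈ 16.3 weeks.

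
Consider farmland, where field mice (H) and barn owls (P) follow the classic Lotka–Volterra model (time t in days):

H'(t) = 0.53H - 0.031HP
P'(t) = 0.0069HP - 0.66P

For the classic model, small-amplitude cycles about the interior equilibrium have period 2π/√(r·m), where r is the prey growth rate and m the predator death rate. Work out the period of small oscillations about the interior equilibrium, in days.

T ≈ 10.6 days

Here r = 0.53 and m = 0.66, so r·m = 0.35.
ω = √0.35 = 0.591 per day, hence T = 2π/ω ≈ 10.6 days.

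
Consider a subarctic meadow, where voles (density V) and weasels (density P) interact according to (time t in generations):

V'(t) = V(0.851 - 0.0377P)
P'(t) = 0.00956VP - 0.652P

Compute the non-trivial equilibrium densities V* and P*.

Set dP/dt = 0 with P > 0: 0.00956V - 0.652 = 0, so V* = 0.652/0.00956 = 68.2.
Set dV/dt = 0 with V > 0: 0.851 - 0.0377P = 0, so P* = 0.851/0.0377 = 22.6.

V* ≈ 68.2, P* ≈ 22.6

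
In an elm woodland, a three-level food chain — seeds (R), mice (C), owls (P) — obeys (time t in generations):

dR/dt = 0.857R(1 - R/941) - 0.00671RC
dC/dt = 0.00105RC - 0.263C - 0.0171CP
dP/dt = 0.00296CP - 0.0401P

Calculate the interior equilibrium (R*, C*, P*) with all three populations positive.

From dP/dt = 0: 0.00296C* = 0.0401, so C* = 13.5.
From dR/dt = 0: 0.857(1 - R*/941) = 0.00671·13.5, giving R* = 941·(1 - 0.106) = 841.
From dC/dt = 0: 0.00105·841 - 0.263 = 0.0171P*, so P* = 0.62/0.0171 = 36.3.

R* ≈ 841, C* ≈ 13.5, P* ≈ 36.3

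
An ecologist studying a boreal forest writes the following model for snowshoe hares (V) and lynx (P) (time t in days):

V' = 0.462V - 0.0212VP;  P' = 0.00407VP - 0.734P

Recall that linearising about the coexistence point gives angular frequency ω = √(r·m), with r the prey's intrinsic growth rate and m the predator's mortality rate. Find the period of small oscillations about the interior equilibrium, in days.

T ≈ 10.8 days

Here r = 0.462 and m = 0.734, so r·m = 0.339.
ω = √0.339 = 0.582 per day, hence T = 2π/ω ≈ 10.8 days.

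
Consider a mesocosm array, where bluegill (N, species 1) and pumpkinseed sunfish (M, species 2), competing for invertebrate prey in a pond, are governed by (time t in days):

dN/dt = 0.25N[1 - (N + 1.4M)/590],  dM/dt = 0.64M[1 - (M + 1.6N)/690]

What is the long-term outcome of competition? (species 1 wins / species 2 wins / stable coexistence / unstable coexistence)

unstable coexistence (outcome depends on initial conditions)

Compare the nullcline intercepts: K1/α12 = 590/1.4 = 421 < K2 = 690; K2/α21 = 690/1.6 = 431 < K1 = 590.
Since both are reversed, neither can invade when rare; the interior point is a saddle.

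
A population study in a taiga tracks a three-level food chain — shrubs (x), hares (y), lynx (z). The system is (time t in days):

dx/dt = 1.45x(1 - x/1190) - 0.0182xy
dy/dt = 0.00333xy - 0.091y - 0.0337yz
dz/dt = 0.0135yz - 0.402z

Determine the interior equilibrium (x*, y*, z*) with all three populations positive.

From dz/dt = 0: 0.0135y* = 0.402, so y* = 29.8.
From dx/dt = 0: 1.45(1 - x*/1190) = 0.0182·29.8, giving x* = 1190·(1 - 0.374) = 745.
From dy/dt = 0: 0.00333·745 - 0.091 = 0.0337z*, so z* = 2.39/0.0337 = 70.9.

x* ≈ 745, y* ≈ 29.8, z* ≈ 70.9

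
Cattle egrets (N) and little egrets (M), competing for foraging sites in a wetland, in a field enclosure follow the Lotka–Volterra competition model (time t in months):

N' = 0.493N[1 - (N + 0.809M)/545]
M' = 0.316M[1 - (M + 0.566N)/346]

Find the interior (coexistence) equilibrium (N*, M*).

N* ≈ 489, M* ≈ 69.2

Setting both brackets to zero gives the nullclines N + 0.809M = 545 and 0.566N + M = 346.
Substituting M = 346 - 0.566N into the first: N(1 - 0.809·0.566) = 545 - 0.809·346.
So N* = 265/0.542 = 489, and then M* = 346 - 0.566·489 = 69.2.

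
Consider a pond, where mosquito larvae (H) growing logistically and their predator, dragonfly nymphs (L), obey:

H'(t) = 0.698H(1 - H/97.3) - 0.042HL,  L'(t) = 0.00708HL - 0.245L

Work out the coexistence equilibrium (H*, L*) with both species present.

H* ≈ 34.6, L* ≈ 10.7

From dL/dt = 0 with L > 0: 0.00708H* = 0.245, so H* = 34.6.
Substitute into dH/dt = 0: 0.698(1 - 34.6/97.3) = 0.042L*.
The bracket is 0.644, giving L* = 0.45/0.042 = 10.7.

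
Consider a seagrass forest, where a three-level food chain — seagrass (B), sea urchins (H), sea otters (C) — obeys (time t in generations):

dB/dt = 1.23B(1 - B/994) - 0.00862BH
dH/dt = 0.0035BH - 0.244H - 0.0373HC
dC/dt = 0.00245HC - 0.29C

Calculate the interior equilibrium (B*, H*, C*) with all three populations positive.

From dC/dt = 0: 0.00245H* = 0.29, so H* = 118.
From dB/dt = 0: 1.23(1 - B*/994) = 0.00862·118, giving B* = 994·(1 - 0.83) = 169.
From dH/dt = 0: 0.0035·169 - 0.244 = 0.0373C*, so C* = 0.349/0.0373 = 9.36.

B* ≈ 169, H* ≈ 118, C* ≈ 9.36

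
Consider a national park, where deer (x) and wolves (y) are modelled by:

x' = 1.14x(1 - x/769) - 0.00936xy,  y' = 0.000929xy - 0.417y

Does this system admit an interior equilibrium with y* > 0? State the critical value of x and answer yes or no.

The predator equation gives dy/dt > 0 only when x > 0.417/0.000929 = 449.
Without the predator, x → K = 769. Since 769 > 449, the predator can invade and persist.

Threshold x = 449; K > 449, so yes, the predator persists.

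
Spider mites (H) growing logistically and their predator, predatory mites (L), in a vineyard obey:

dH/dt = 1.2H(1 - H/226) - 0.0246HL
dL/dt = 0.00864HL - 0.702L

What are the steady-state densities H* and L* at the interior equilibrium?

From dL/dt = 0 with L > 0: 0.00864H* = 0.702, so H* = 81.2.
Substitute into dH/dt = 0: 1.2(1 - 81.2/226) = 0.0246L*.
The bracket is 0.64, giving L* = 0.769/0.0246 = 31.2.

H* ≈ 81.2, L* ≈ 31.2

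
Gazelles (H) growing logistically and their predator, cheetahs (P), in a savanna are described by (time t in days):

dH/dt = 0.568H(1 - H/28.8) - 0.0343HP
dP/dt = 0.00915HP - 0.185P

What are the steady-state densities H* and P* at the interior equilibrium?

From dP/dt = 0 with P > 0: 0.00915H* = 0.185, so H* = 20.2.
Substitute into dH/dt = 0: 0.568(1 - 20.2/28.8) = 0.0343P*.
The bracket is 0.298, giving P* = 0.169/0.0343 = 4.93.

H* ≈ 20.2, P* ≈ 4.93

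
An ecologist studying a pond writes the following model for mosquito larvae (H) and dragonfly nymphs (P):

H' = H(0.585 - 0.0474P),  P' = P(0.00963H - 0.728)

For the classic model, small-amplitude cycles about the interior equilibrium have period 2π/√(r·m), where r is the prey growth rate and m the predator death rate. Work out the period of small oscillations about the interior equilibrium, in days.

Here r = 0.585 and m = 0.728, so r·m = 0.426.
ω = √0.426 = 0.653 per day, hence T = 2π/ω ≈ 9.63 days.

T ≈ 9.63 days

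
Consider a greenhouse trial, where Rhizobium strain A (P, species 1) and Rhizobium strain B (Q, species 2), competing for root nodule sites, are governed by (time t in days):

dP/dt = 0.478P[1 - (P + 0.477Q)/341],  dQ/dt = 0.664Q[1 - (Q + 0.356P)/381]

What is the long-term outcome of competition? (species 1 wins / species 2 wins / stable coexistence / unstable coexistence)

Compare the nullcline intercepts: K1/α12 = 341/0.477 = 715 > K2 = 381; K2/α21 = 381/0.356 = 1070 > K1 = 341.
Since both inequalities hold, each species can invade when rare, so the interior equilibrium is stable.

stable coexistence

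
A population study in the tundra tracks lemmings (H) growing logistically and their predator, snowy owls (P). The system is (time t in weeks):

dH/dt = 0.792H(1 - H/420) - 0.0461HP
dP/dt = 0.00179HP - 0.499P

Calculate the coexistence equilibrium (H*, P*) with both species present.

From dP/dt = 0 with P > 0: 0.00179H* = 0.499, so H* = 279.
Substitute into dH/dt = 0: 0.792(1 - 279/420) = 0.0461P*.
The bracket is 0.336, giving P* = 0.266/0.0461 = 5.78.

H* ≈ 279, P* ≈ 5.78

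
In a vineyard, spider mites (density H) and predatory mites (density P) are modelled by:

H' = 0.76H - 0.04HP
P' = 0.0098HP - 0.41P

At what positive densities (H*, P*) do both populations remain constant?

H* ≈ 41.8, P* ≈ 19

Set dP/dt = 0 with P > 0: 0.0098H - 0.41 = 0, so H* = 0.41/0.0098 = 41.8.
Set dH/dt = 0 with H > 0: 0.76 - 0.04P = 0, so P* = 0.76/0.04 = 19.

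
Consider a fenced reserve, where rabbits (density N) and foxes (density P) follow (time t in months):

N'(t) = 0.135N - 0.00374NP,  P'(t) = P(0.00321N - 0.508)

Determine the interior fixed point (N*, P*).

N* ≈ 158, P* ≈ 36.1

Set dP/dt = 0 with P > 0: 0.00321N - 0.508 = 0, so N* = 0.508/0.00321 = 158.
Set dN/dt = 0 with N > 0: 0.135 - 0.00374P = 0, so P* = 0.135/0.00374 = 36.1.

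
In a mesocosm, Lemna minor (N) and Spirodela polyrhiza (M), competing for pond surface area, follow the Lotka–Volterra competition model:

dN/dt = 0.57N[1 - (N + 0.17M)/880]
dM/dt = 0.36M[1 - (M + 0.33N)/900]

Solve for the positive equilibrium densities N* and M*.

Setting both brackets to zero gives the nullclines N + 0.17M = 880 and 0.33N + M = 900.
Substituting M = 900 - 0.33N into the first: N(1 - 0.17·0.33) = 880 - 0.17·900.
So N* = 727/0.944 = 770, and then M* = 900 - 0.33·770 = 646.

N* ≈ 770, M* ≈ 646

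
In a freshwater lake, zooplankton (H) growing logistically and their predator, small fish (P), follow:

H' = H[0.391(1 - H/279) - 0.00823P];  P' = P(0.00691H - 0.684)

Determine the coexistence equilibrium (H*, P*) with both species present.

From dP/dt = 0 with P > 0: 0.00691H* = 0.684, so H* = 99.
Substitute into dH/dt = 0: 0.391(1 - 99/279) = 0.00823P*.
The bracket is 0.645, giving P* = 0.252/0.00823 = 30.7.

H* ≈ 99, P* ≈ 30.7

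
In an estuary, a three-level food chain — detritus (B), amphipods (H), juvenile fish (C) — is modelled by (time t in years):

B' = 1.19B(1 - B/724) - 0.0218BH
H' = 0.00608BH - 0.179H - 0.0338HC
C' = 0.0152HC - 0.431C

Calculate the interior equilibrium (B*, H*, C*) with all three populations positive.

From dC/dt = 0: 0.0152H* = 0.431, so H* = 28.4.
From dB/dt = 0: 1.19(1 - B*/724) = 0.0218·28.4, giving B* = 724·(1 - 0.519) = 348.
From dH/dt = 0: 0.00608·348 - 0.179 = 0.0338C*, so C* = 1.94/0.0338 = 57.3.

B* ≈ 348, H* ≈ 28.4, C* ≈ 57.3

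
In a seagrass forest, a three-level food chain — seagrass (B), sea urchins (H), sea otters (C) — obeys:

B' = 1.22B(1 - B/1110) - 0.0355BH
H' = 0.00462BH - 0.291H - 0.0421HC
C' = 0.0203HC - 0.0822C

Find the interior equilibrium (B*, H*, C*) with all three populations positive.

B* ≈ 979, H* ≈ 4.05, C* ≈ 101

From dC/dt = 0: 0.0203H* = 0.0822, so H* = 4.05.
From dB/dt = 0: 1.22(1 - B*/1110) = 0.0355·4.05, giving B* = 1110·(1 - 0.118) = 979.
From dH/dt = 0: 0.00462·979 - 0.291 = 0.0421C*, so C* = 4.23/0.0421 = 101.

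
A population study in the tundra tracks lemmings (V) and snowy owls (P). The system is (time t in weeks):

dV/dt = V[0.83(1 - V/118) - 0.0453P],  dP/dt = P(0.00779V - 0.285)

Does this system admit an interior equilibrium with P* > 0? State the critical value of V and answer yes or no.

The predator equation gives dP/dt > 0 only when V > 0.285/0.00779 = 36.6.
Without the predator, V → K = 118. Since 118 > 36.6, the predator can invade and persist.

Threshold V = 36.6; K > 36.6, so yes, the predator persists.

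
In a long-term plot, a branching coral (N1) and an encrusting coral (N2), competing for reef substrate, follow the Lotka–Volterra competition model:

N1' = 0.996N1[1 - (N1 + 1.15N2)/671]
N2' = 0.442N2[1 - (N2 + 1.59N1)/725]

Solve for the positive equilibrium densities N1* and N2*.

Setting both brackets to zero gives the nullclines N1 + 1.15N2 = 671 and 1.59N1 + N2 = 725.
Substituting N2 = 725 - 1.59N1 into the first: N1(1 - 1.15·1.59) = 671 - 1.15·725.
So N1* = -163/-0.829 = 196, and then N2* = 725 - 1.59·196 = 413.

N1* ≈ 196, N2* ≈ 413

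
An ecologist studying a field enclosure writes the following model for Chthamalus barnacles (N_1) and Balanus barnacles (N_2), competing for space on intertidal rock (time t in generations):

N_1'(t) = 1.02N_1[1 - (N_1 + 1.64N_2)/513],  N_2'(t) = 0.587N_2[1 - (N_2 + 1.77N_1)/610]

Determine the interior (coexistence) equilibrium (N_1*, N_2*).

N_1* ≈ 256, N_2* ≈ 157

Setting both brackets to zero gives the nullclines N_1 + 1.64N_2 = 513 and 1.77N_1 + N_2 = 610.
Substituting N_2 = 610 - 1.77N_1 into the first: N_1(1 - 1.64·1.77) = 513 - 1.64·610.
So N_1* = -487/-1.9 = 256, and then N_2* = 610 - 1.77·256 = 157.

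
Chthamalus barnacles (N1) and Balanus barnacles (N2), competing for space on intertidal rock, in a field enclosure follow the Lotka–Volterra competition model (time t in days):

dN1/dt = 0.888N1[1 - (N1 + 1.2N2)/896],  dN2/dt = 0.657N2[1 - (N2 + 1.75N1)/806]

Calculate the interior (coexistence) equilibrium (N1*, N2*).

Setting both brackets to zero gives the nullclines N1 + 1.2N2 = 896 and 1.75N1 + N2 = 806.
Substituting N2 = 806 - 1.75N1 into the first: N1(1 - 1.2·1.75) = 896 - 1.2·806.
So N1* = -71.2/-1.1 = 64.7, and then N2* = 806 - 1.75·64.7 = 693.

N1* ≈ 64.7, N2* ≈ 693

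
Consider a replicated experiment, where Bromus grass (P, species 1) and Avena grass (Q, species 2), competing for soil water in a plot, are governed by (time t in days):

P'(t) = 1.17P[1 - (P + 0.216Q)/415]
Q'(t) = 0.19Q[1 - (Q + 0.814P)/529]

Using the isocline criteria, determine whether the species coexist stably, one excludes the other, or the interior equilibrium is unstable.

Compare the nullcline intercepts: K1/α12 = 415/0.216 = 1920 > K2 = 529; K2/α21 = 529/0.814 = 650 > K1 = 415.
Since both inequalities hold, each species can invade when rare, so the interior equilibrium is stable.

stable coexistence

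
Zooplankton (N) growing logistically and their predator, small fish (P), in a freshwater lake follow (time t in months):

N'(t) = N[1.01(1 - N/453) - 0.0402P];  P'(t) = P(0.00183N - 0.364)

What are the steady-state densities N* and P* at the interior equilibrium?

N* ≈ 199, P* ≈ 14.1

From dP/dt = 0 with P > 0: 0.00183N* = 0.364, so N* = 199.
Substitute into dN/dt = 0: 1.01(1 - 199/453) = 0.0402P*.
The bracket is 0.561, giving P* = 0.567/0.0402 = 14.1.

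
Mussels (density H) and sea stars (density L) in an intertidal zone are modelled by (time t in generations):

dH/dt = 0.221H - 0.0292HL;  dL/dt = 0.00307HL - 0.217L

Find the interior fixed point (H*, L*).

Set dL/dt = 0 with L > 0: 0.00307H - 0.217 = 0, so H* = 0.217/0.00307 = 70.7.
Set dH/dt = 0 with H > 0: 0.221 - 0.0292L = 0, so L* = 0.221/0.0292 = 7.57.

H* ≈ 70.7, L* ≈ 7.57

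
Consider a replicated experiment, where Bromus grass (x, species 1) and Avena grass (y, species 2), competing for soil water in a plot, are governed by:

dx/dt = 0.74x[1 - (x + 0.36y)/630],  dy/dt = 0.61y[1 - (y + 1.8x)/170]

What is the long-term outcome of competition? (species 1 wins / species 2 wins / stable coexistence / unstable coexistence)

species 1 excludes species 2

Compare the nullcline intercepts: K1/α12 = 630/0.36 = 1750 > K2 = 170; K2/α21 = 170/1.8 = 94.4 < K1 = 630.
Since the inequalities point opposite ways, species 1 can invade but species 2 cannot.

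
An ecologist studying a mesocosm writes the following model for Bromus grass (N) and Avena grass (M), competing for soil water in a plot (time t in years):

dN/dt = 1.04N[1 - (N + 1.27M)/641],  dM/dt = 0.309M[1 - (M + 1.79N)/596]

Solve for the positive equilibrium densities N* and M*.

Setting both brackets to zero gives the nullclines N + 1.27M = 641 and 1.79N + M = 596.
Substituting M = 596 - 1.79N into the first: N(1 - 1.27·1.79) = 641 - 1.27·596.
So N* = -116/-1.27 = 91, and then M* = 596 - 1.79·91 = 433.

N* ≈ 91, M* ≈ 433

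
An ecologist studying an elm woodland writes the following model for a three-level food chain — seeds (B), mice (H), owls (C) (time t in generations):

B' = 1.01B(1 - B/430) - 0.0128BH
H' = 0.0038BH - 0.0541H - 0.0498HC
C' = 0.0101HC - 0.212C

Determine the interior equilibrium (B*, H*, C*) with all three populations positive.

From dC/dt = 0: 0.0101H* = 0.212, so H* = 21.
From dB/dt = 0: 1.01(1 - B*/430) = 0.0128·21, giving B* = 430·(1 - 0.266) = 316.
From dH/dt = 0: 0.0038·316 - 0.0541 = 0.0498C*, so C* = 1.15/0.0498 = 23.

B* ≈ 316, H* ≈ 21, C* ≈ 23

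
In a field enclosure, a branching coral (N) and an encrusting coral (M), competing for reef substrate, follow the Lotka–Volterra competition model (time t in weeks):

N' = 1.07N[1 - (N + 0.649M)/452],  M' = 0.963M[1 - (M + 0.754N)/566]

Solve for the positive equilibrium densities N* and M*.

Setting both brackets to zero gives the nullclines N + 0.649M = 452 and 0.754N + M = 566.
Substituting M = 566 - 0.754N into the first: N(1 - 0.649·0.754) = 452 - 0.649·566.
So N* = 84.7/0.511 = 166, and then M* = 566 - 0.754·166 = 441.

N* ≈ 166, M* ≈ 441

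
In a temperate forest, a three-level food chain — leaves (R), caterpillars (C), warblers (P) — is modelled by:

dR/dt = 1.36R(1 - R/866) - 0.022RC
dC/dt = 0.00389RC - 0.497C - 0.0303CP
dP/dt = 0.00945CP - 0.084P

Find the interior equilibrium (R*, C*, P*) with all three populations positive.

R* ≈ 741, C* ≈ 8.89, P* ≈ 78.8

From dP/dt = 0: 0.00945C* = 0.084, so C* = 8.89.
From dR/dt = 0: 1.36(1 - R*/866) = 0.022·8.89, giving R* = 866·(1 - 0.144) = 741.
From dC/dt = 0: 0.00389·741 - 0.497 = 0.0303P*, so P* = 2.39/0.0303 = 78.8.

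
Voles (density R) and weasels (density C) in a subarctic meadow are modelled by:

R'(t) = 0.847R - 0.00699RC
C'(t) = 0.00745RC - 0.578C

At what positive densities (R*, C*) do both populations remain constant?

Set dC/dt = 0 with C > 0: 0.00745R - 0.578 = 0, so R* = 0.578/0.00745 = 77.6.
Set dR/dt = 0 with R > 0: 0.847 - 0.00699C = 0, so C* = 0.847/0.00699 = 121.

R* ≈ 77.6, C* ≈ 121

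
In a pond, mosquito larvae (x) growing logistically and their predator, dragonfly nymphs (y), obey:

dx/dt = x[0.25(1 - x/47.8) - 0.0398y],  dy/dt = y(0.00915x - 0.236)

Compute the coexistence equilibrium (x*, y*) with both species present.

From dy/dt = 0 with y > 0: 0.00915x* = 0.236, so x* = 25.8.
Substitute into dx/dt = 0: 0.25(1 - 25.8/47.8) = 0.0398y*.
The bracket is 0.46, giving y* = 0.115/0.0398 = 2.89.

x* ≈ 25.8, y* ≈ 2.89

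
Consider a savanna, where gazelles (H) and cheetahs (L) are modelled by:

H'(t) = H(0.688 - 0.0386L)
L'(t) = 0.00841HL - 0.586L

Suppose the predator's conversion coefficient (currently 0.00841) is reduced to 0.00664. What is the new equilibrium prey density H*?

H* ≈ 88.3

At the interior fixed point, setting dL/dt = 0 with L > 0 fixes H* = (predator death rate)/(HL coefficient) — independent of the other coefficients.
With the change, H* = 0.586/0.00664 = 88.3; it rises from 69.7.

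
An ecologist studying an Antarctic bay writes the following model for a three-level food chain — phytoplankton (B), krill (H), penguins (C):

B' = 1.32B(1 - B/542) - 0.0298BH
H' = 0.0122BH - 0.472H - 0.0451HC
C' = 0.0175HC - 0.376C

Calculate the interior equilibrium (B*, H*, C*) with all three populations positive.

From dC/dt = 0: 0.0175H* = 0.376, so H* = 21.5.
From dB/dt = 0: 1.32(1 - B*/542) = 0.0298·21.5, giving B* = 542·(1 - 0.485) = 279.
From dH/dt = 0: 0.0122·279 - 0.472 = 0.0451C*, so C* = 2.93/0.0451 = 65.

B* ≈ 279, H* ≈ 21.5, C* ≈ 65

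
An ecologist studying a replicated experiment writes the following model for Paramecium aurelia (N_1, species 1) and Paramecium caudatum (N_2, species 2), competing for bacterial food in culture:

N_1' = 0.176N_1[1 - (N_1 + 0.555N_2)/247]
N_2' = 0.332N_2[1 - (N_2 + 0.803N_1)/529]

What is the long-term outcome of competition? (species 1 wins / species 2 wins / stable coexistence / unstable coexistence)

Compare the nullcline intercepts: K1/α12 = 247/0.555 = 445 < K2 = 529; K2/α21 = 529/0.803 = 659 > K1 = 247.
Since the inequalities point opposite ways, species 2 can invade but species 1 cannot.

species 2 excludes species 1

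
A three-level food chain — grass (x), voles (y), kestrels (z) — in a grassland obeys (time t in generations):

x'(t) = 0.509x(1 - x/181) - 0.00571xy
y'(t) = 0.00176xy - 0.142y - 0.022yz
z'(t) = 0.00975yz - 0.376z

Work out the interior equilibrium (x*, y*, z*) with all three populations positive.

x* ≈ 103, y* ≈ 38.6, z* ≈ 1.76

From dz/dt = 0: 0.00975y* = 0.376, so y* = 38.6.
From dx/dt = 0: 0.509(1 - x*/181) = 0.00571·38.6, giving x* = 181·(1 - 0.433) = 103.
From dy/dt = 0: 0.00176·103 - 0.142 = 0.022z*, so z* = 0.0387/0.022 = 1.76.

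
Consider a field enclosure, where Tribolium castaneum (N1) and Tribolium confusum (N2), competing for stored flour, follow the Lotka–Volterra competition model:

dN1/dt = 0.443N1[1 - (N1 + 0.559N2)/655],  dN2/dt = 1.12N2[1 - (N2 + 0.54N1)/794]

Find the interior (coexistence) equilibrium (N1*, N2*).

Setting both brackets to zero gives the nullclines N1 + 0.559N2 = 655 and 0.54N1 + N2 = 794.
Substituting N2 = 794 - 0.54N1 into the first: N1(1 - 0.559·0.54) = 655 - 0.559·794.
So N1* = 211/0.698 = 302, and then N2* = 794 - 0.54·302 = 631.

N1* ≈ 302, N2* ≈ 631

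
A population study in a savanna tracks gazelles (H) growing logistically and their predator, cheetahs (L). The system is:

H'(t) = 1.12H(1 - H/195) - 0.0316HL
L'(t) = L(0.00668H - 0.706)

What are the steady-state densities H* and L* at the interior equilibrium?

H* ≈ 106, L* ≈ 16.2

From dL/dt = 0 with L > 0: 0.00668H* = 0.706, so H* = 106.
Substitute into dH/dt = 0: 1.12(1 - 106/195) = 0.0316L*.
The bracket is 0.458, giving L* = 0.513/0.0316 = 16.2.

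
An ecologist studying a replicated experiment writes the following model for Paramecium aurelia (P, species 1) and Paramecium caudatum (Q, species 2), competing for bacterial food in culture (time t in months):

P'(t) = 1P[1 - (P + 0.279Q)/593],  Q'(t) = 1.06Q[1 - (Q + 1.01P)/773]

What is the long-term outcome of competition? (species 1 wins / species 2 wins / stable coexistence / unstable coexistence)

Compare the nullcline intercepts: K1/α12 = 593/0.279 = 2130 > K2 = 773; K2/α21 = 773/1.01 = 765 > K1 = 593.
Since both inequalities hold, each species can invade when rare, so the interior equilibrium is stable.

stable coexistence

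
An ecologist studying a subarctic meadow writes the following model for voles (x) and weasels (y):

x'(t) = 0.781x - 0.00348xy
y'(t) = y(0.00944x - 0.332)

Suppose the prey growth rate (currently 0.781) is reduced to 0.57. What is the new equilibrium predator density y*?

At the interior fixed point, setting dx/dt = 0 with x > 0 fixes y* = (prey growth rate)/(xy coefficient) — independent of the other coefficients.
With the change, y* = 0.57/0.00348 = 164; it falls from 224.

y* ≈ 164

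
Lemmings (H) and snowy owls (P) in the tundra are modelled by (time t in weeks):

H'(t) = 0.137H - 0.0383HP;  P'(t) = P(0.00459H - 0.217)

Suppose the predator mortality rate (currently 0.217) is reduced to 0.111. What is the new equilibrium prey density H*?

At the interior fixed point, setting dP/dt = 0 with P > 0 fixes H* = (predator death rate)/(HP coefficient) — independent of the other coefficients.
With the change, H* = 0.111/0.00459 = 24.2; it falls from 47.3.

H* ≈ 24.2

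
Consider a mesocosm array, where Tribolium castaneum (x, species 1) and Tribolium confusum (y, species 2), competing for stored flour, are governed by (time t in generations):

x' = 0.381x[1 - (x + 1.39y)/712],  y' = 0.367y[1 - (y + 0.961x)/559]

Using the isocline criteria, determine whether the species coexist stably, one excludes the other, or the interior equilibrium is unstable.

unstable coexistence (outcome depends on initial conditions)

Compare the nullcline intercepts: K1/α12 = 712/1.39 = 512 < K2 = 559; K2/α21 = 559/0.961 = 582 < K1 = 712.
Since both are reversed, neither can invade when rare; the interior point is a saddle.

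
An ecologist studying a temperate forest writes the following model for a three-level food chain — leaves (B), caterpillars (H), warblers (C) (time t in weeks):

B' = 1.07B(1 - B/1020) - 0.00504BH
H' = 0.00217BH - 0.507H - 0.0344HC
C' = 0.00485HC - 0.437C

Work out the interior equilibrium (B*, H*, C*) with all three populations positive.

B* ≈ 587, H* ≈ 90.1, C* ≈ 22.3

From dC/dt = 0: 0.00485H* = 0.437, so H* = 90.1.
From dB/dt = 0: 1.07(1 - B*/1020) = 0.00504·90.1, giving B* = 1020·(1 - 0.424) = 587.
From dH/dt = 0: 0.00217·587 - 0.507 = 0.0344C*, so C* = 0.767/0.0344 = 22.3.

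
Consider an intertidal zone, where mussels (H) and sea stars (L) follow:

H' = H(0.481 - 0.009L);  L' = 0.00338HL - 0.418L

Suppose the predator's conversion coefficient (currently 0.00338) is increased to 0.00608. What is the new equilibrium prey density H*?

At the interior fixed point, setting dL/dt = 0 with L > 0 fixes H* = (predator death rate)/(HL coefficient) — independent of the other coefficients.
With the change, H* = 0.418/0.00608 = 68.8; it falls from 124.

H* ≈ 68.8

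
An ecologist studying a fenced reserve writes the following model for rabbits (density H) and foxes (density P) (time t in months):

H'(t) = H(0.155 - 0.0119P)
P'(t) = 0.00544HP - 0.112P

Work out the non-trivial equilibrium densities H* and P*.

H* ≈ 20.6, P* ≈ 13

Set dP/dt = 0 with P > 0: 0.00544H - 0.112 = 0, so H* = 0.112/0.00544 = 20.6.
Set dH/dt = 0 with H > 0: 0.155 - 0.0119P = 0, so P* = 0.155/0.0119 = 13.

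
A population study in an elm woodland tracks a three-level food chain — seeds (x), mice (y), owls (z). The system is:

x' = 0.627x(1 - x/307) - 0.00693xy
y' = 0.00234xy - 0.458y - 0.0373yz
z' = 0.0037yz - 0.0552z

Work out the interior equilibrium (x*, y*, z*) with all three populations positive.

From dz/dt = 0: 0.0037y* = 0.0552, so y* = 14.9.
From dx/dt = 0: 0.627(1 - x*/307) = 0.00693·14.9, giving x* = 307·(1 - 0.165) = 256.
From dy/dt = 0: 0.00234·256 - 0.458 = 0.0373z*, so z* = 0.142/0.0373 = 3.8.

x* ≈ 256, y* ≈ 14.9, z* ≈ 3.8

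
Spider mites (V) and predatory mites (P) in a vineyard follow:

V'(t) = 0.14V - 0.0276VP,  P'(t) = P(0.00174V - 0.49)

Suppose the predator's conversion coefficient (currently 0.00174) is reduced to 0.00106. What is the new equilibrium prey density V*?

At the interior fixed point, setting dP/dt = 0 with P > 0 fixes V* = (predator death rate)/(VP coefficient) — independent of the other coefficients.
With the change, V* = 0.49/0.00106 = 462; it rises from 282.

V* ≈ 462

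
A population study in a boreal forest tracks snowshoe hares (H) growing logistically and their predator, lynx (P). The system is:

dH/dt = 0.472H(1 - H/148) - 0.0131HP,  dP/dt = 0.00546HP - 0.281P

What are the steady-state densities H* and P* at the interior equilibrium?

H* ≈ 51.5, P* ≈ 23.5

From dP/dt = 0 with P > 0: 0.00546H* = 0.281, so H* = 51.5.
Substitute into dH/dt = 0: 0.472(1 - 51.5/148) = 0.0131P*.
The bracket is 0.652, giving P* = 0.308/0.0131 = 23.5.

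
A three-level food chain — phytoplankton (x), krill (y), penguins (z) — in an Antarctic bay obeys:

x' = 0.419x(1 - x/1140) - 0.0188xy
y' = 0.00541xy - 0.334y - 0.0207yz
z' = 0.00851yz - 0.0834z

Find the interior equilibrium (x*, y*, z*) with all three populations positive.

x* ≈ 639, y* ≈ 9.8, z* ≈ 151

From dz/dt = 0: 0.00851y* = 0.0834, so y* = 9.8.
From dx/dt = 0: 0.419(1 - x*/1140) = 0.0188·9.8, giving x* = 1140·(1 - 0.44) = 639.
From dy/dt = 0: 0.00541·639 - 0.334 = 0.0207z*, so z* = 3.12/0.0207 = 151.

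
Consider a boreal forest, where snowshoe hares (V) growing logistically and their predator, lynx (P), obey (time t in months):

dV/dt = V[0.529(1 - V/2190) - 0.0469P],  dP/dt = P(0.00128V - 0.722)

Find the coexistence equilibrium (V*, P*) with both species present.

From dP/dt = 0 with P > 0: 0.00128V* = 0.722, so V* = 564.
Substitute into dV/dt = 0: 0.529(1 - 564/2190) = 0.0469P*.
The bracket is 0.742, giving P* = 0.393/0.0469 = 8.37.

V* ≈ 564, P* ≈ 8.37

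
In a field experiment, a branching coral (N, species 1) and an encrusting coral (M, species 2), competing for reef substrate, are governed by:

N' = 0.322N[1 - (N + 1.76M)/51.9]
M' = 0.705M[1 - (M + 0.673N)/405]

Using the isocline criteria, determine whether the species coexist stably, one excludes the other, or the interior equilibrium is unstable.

Compare the nullcline intercepts: K1/α12 = 51.9/1.76 = 29.5 < K2 = 405; K2/α21 = 405/0.673 = 602 > K1 = 51.9.
Since the inequalities point opposite ways, species 2 can invade but species 1 cannot.

species 2 excludes species 1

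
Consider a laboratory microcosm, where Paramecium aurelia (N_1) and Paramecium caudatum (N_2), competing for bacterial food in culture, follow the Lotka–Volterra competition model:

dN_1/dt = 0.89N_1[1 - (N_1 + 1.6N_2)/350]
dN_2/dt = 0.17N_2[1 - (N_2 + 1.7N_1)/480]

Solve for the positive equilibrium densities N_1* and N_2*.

Setting both brackets to zero gives the nullclines N_1 + 1.6N_2 = 350 and 1.7N_1 + N_2 = 480.
Substituting N_2 = 480 - 1.7N_1 into the first: N_1(1 - 1.6·1.7) = 350 - 1.6·480.
So N_1* = -418/-1.72 = 243, and then N_2* = 480 - 1.7·243 = 66.9.

N_1* ≈ 243, N_2* ≈ 66.9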